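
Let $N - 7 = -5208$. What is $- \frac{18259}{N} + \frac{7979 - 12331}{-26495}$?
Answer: $\frac{72343851}{19685785} \approx 3.6749$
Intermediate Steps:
$N = -5201$ ($N = 7 - 5208 = -5201$)
$- \frac{18259}{N} + \frac{7979 - 12331}{-26495} = - \frac{18259}{-5201} + \frac{7979 - 12331}{-26495} = \left(-18259\right) \left(- \frac{1}{5201}\right) + \left(7979 - 12331\right) \left(- \frac{1}{26495}\right) = \frac{18259}{5201} - - \frac{4352}{26495} = \frac{18259}{5201} + \frac{4352}{26495} = \frac{72343851}{19685785}$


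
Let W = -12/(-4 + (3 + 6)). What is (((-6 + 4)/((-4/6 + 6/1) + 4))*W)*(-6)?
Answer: -108/35 ≈ -3.0857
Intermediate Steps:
W = -12/5 (W = -12/(-4 + 9) = -12/5 ≈ -2.4000)
(((-6 + 4)/((-4/6 + 6/1) + 4))*W)*(-6) = (((-6 + 4)/((-4/6 + 6/1) + 4))*(-12/5))*(-6) = (-2/((-4*⅙ + 6*1) + 4)*(-12/5))*(-6) = (-2/((-⅔ + 6) + 4)*(-12/5))*(-6) = (-2/(16/3 + 4)*(-12/5))*(-6) = (-2/28/3*(-12/5))*(-6) = (-2*3/28*(-12/5))*(-6) = -3/14*(-12/5)*(-6) = (18/35)*(-6) = -108/35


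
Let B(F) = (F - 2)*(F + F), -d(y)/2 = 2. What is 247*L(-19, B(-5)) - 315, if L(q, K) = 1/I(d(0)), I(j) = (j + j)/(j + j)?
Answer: -68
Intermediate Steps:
d(y) = -4 (d(y) = -2*2 = -4)
B(F) = 2*F*(-2 + F) (B(F) = (-2 + F)*(2*F) = 2*F*(-2 + F))
I(j) = 1 (I(j) = (2*j)/((2*j)) = (2*j)*(1/(2*j)) = 1)
L(q, K) = 1 (L(q, K) = 1/1 = 1)
247*L(-19, B(-5)) - 315 = 247*1 - 315 = 247 - 315 = -68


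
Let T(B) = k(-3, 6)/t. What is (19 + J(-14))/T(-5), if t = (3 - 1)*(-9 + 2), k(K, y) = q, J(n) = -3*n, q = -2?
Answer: 427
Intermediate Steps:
k(K, y) = -2
t = -14 (t = 2*(-7) = -14)
T(B) = ⅐ (T(B) = -2/(-14) = -2*(-1/14) = ⅐)
(19 + J(-14))/T(-5) = (19 - 3*(-14))/(⅐) = (19 + 42)*7 = 61*7 = 427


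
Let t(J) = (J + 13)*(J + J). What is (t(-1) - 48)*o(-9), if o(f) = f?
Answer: 648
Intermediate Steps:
t(J) = 2*J*(13 + J) (t(J) = (13 + J)*(2*J) = 2*J*(13 + J))
(t(-1) - 48)*o(-9) = (2*(-1)*(13 - 1) - 48)*(-9) = (2*(-1)*12 - 48)*(-9) = (-24 - 48)*(-9) = -72*(-9) = 648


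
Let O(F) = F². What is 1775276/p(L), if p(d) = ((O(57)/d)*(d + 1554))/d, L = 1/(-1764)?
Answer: 443819/3927694835295 ≈ 1.1300e-7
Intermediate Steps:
L = -1/1764 ≈ -0.00056689
p(d) = 3249*(1554 + d)/d² (p(d) = ((57²/d)*(d + 1554))/d = ((3249/d)*(1554 + d))/d = (3249*(1554 + d)/d)/d = 3249*(1554 + d)/d²)
1775276/p(L) = 1775276/((3249*(1554 - 1/1764)/(-1/1764)²)) = 1775276/((3249*3111696*(2741255/1764))) = 1775276/15710779341180 = 1775276*(1/15710779341180) = 443819/3927694835295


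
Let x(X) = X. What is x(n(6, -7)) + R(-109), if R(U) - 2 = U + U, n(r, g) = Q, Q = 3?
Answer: -213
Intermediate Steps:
n(r, g) = 3
R(U) = 2 + 2*U (R(U) = 2 + (U + U) = 2 + 2*U)
x(n(6, -7)) + R(-109) = 3 + (2 + 2*(-109)) = 3 + (2 - 218) = 3 - 216 = -213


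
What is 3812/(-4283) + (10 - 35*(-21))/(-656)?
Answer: -5691507/2809648 ≈ -2.0257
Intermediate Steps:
3812/(-4283) + (10 - 35*(-21))/(-656) = 3812*(-1/4283) + (10 + 735)*(-1/656) = -3812/4283 + 745*(-1/656) = -3812/4283 - 745/656 = -5691507/2809648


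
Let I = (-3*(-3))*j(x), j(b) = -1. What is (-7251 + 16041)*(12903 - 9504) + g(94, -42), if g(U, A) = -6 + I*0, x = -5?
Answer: 29877204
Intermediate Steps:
I = -9 (I = -3*(-3)*(-1) = 9*(-1) = -9)
g(U, A) = -6 (g(U, A) = -6 - 9*0 = -6 + 0 = -6)
(-7251 + 16041)*(12903 - 9504) + g(94, -42) = (-7251 + 16041)*(12903 - 9504) - 6 = 8790*3399 - 6 = 29877210 - 6 = 29877204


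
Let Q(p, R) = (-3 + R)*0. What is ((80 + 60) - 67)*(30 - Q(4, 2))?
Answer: 2190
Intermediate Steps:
Q(p, R) = 0
((80 + 60) - 67)*(30 - Q(4, 2)) = ((80 + 60) - 67)*(30 - 1*0) = (140 - 67)*(30 + 0) = 73*30 = 2190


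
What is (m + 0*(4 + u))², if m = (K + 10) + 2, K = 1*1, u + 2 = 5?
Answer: 169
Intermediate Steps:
u = 3 (u = -2 + 5 = 3)
K = 1
m = 13 (m = (1 + 10) + 2 = 11 + 2 = 13)
(m + 0*(4 + u))² = (13 + 0*(4 + 3))² = (13 + 0*7)² = (13 + 0)² = 13² = 169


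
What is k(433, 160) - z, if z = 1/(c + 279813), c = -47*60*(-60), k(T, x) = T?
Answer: 194422628/449013 ≈ 433.00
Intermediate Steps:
c = 169200 (c = -2820*(-60) = 169200)
z = 1/449013 (z = 1/(169200 + 279813) = 1/449013 ≈ 2.2271e-6)
k(433, 160) - z = 433 - 1*1/449013 = 433 - 1/449013 = 194422628/449013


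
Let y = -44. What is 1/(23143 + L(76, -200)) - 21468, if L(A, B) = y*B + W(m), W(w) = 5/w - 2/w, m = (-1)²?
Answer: -685816727/31946 ≈ -21468.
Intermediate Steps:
m = 1
W(w) = 3/w
L(A, B) = 3 - 44*B (L(A, B) = -44*B + 3/1 = -44*B + 3*1 = -44*B + 3 = 3 - 44*B)
1/(23143 + L(76, -200)) - 21468 = 1/(23143 + (3 - 44*(-200))) - 21468 = 1/(23143 + (3 + 8800)) - 21468 = 1/(23143 + 8803) - 21468 = 1/31946 - 21468 = -685816727/31946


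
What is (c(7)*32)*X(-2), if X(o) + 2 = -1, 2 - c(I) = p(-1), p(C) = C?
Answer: -288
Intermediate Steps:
c(I) = 3 (c(I) = 2 - 1*(-1) = 2 + 1 = 3)
X(o) = -3 (X(o) = -2 - 1 = -3)
(c(7)*32)*X(-2) = (3*32)*(-3) = 96*(-3) = -288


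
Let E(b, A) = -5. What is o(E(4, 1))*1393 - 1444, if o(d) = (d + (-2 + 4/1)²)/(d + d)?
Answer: -13047/10 ≈ -1304.7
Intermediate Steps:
o(d) = (4 + d)/(2*d) (o(d) = (d + (-2 + 4*1)²)/((2*d)) = (d + (-2 + 4)²)*(1/(2*d)) = (d + 2²)*(1/(2*d)) = (d + 4)*(1/(2*d)) = (4 + d)*(1/(2*d)) = (4 + d)/(2*d))
o(E(4, 1))*1393 - 1444 = ((½)*(4 - 5)/(-5))*1393 - 1444 = ((½)*(-⅕)*(-1))*1393 - 1444 = (⅒)*1393 - 1444 = 1393/10 - 1444 = -13047/10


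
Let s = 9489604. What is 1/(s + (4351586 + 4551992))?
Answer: 1/18393182 ≈ 5.4368e-8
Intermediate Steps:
1/(s + (4351586 + 4551992)) = 1/(9489604 + (4351586 + 4551992)) = 1/(9489604 + 8903578) = 1/18393182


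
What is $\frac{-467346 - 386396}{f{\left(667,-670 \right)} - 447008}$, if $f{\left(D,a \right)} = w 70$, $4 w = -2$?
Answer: $\frac{853742}{447043} \approx 1.9098$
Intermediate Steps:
$w = - \frac{1}{2}$ ($w = \frac{1}{4} \left(-2\right) = - \frac{1}{2} \approx -0.5$)
$f{\left(D,a \right)} = -35$ ($f{\left(D,a \right)} = \left(- \frac{1}{2}\right) 70 = -35$)
$\frac{-467346 - 386396}{f{\left(667,-670 \right)} - 447008} = \frac{-467346 - 386396}{-35 - 447008} = - \frac{853742}{-447043} = \left(-853742\right) \left(- \frac{1}{447043}\right) = \frac{853742}{447043}$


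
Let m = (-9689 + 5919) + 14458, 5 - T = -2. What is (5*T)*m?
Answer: 374080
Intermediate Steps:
T = 7 (T = 5 - 1*(-2) = 5 + 2 = 7)
m = 10688 (m = -3770 + 14458 = 10688)
(5*T)*m = (5*7)*10688 = 35*10688 = 374080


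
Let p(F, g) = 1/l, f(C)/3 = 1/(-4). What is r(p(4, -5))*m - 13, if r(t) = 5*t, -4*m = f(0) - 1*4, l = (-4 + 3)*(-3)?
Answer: -529/48 ≈ -11.021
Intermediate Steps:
f(C) = -¾ (f(C) = 3/(-4) = 3*(-¼) = -¾)
l = 3 (l = -1*(-3) = 3)
m = 19/16 (m = -(-¾ - 1*4)/4 = -(-¾ - 4)/4 = -¼*(-19/4) = 19/16 ≈ 1.1875)
p(F, g) = ⅓ (p(F, g) = 1/3 = ⅓)
r(p(4, -5))*m - 13 = (5*(⅓))*(19/16) - 13 = (5/3)*(19/16) - 13 = 95/48 - 13 = -529/48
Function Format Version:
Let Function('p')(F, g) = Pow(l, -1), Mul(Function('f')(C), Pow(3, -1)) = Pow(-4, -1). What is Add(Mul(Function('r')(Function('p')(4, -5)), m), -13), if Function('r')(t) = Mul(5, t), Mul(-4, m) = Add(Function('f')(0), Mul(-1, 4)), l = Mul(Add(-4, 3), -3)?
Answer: Rational(-529, 48) ≈ -11.021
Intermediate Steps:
Function('f')(C) = Rational(-3, 4) (Function('f')(C) = Mul(3, Pow(-4, -1)) = Mul(3, Rational(-1, 4)) = Rational(-3, 4))
l = 3 (l = Mul(-1, -3) = 3)
m = Rational(19, 16) (m = Mul(Rational(-1, 4), Add(Rational(-3, 4), Mul(-1, 4))) = Mul(Rational(-1, 4), Add(Rational(-3, 4), -4)) = Mul(Rational(-1, 4), Rational(-19, 4)) = Rational(19, 16) ≈ 1.1875)
Function('p')(F, g) = Rational(1, 3) (Function('p')(F, g) = Pow(3, -1) = Rational(1, 3))
Add(Mul(Function('r')(Function('p')(4, -5)), m), -13) = Add(Mul(Mul(5, Rational(1, 3)), Rational(19, 16)), -13) = Add(Mul(Rational(5, 3), Rational(19, 16)), -13) = Add(Rational(95, 48), -13) = Rational(-529, 48)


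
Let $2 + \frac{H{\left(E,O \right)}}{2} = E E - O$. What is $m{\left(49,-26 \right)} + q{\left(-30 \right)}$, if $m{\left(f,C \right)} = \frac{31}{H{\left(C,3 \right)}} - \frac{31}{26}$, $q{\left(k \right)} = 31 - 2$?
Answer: $\frac{242768}{8723} \approx 27.831$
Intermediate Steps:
$H{\left(E,O \right)} = -4 - 2 O + 2 E^{2}$ ($H{\left(E,O \right)} = -4 + 2 \left(E E - O\right) = -4 + 2 \left(E^{2} - O\right) = -4 + \left(- 2 O + 2 E^{2}\right) = -4 - 2 O + 2 E^{2}$)
$q{\left(k \right)} = 29$
$m{\left(f,C \right)} = - \frac{31}{26} + \frac{31}{-10 + 2 C^{2}}$ ($m{\left(f,C \right)} = \frac{31}{-4 - 6 + 2 C^{2}} - \frac{31}{26} = \frac{31}{-10 + 2 C^{2}} - \frac{31}{26} = - \frac{31}{26} + \frac{31}{-10 + 2 C^{2}}$)
$m{\left(49,-26 \right)} + q{\left(-30 \right)} = \frac{31 \left(18 - \left(-26\right)^{2}\right)}{26 \left(-5 + \left(-26\right)^{2}\right)} + 29 = \frac{31 \left(18 - 676\right)}{26 \left(-5 + 676\right)} + 29 = \frac{31 \left(18 - 676\right)}{26 \cdot 671} + 29 = \frac{31}{26} \cdot \frac{1}{671} \left(-658\right) + 29 = - \frac{10199}{8723} + 29 = \frac{242768}{8723}$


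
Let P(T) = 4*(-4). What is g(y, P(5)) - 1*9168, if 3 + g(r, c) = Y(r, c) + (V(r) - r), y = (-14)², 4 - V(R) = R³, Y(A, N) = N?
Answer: -7538915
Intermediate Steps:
P(T) = -16
V(R) = 4 - R³
y = 196
g(r, c) = 1 + c - r - r³ (g(r, c) = -3 + (c + ((4 - r³) - r)) = -3 + (c + (4 - r - r³)) = -3 + (4 + c - r - r³) = 1 + c - r - r³)
g(y, P(5)) - 1*9168 = (1 - 16 - 1*196 - 1*196³) - 1*9168 = (1 - 16 - 196 - 1*7529536) - 9168 = (1 - 16 - 196 - 7529536) - 9168 = -7529747 - 9168 = -7538915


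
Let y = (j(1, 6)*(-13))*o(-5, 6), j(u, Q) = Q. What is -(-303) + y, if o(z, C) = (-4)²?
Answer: -945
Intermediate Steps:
o(z, C) = 16
y = -1248 (y = (6*(-13))*16 = -78*16 = -1248)
-(-303) + y = -(-303) - 1248 = -303*(-1) - 1248 = 303 - 1248 = -945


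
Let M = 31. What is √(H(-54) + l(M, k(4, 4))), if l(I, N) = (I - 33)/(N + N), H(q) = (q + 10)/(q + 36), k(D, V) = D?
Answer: √79/6 ≈ 1.4814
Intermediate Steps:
H(q) = (10 + q)/(36 + q)
l(I, N) = (-33 + I)/(2*N) (l(I, N) = (-33 + I)/((2*N)) = (-33 + I)*(1/(2*N)) = (-33 + I)/(2*N))
√(H(-54) + l(M, k(4, 4))) = √((10 - 54)/(36 - 54) + (½)*(-33 + 31)/4) = √(-44/(-18) + (½)*(¼)*(-2)) = √(-1/18*(-44) - ¼) = √(22/9 - ¼) = √(79/36) = √79/6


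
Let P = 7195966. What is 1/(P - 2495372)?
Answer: 1/4700594 ≈ 2.1274e-7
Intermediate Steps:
1/(P - 2495372) = 1/(7195966 - 2495372) = 1/4700594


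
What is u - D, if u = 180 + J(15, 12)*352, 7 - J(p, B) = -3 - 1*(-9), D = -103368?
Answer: 103900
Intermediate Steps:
J(p, B) = 1 (J(p, B) = 7 - (-3 - 1*(-9)) = 7 - (-3 + 9) = 7 - 1*6 = 7 - 6 = 1)
u = 532 (u = 180 + 1*352 = 180 + 352 = 532)
u - D = 532 - 1*(-103368) = 532 + 103368 = 103900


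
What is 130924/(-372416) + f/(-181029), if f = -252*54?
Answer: -1552766989/5618174672 ≈ -0.27638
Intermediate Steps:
f = -13608 (f = -36*378 = -13608)
130924/(-372416) + f/(-181029) = 130924/(-372416) - 13608/(-181029) = 130924*(-1/372416) - 13608*(-1/181029) = -32731/93104 + 4536/60343 = -1552766989/5618174672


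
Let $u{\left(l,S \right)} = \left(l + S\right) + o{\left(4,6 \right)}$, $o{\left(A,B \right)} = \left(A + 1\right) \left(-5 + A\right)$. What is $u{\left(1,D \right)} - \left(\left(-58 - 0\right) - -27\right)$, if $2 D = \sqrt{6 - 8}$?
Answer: $27 + \frac{i \sqrt{2}}{2} \approx 27.0 + 0.70711 i$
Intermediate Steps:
$D = \frac{i \sqrt{2}}{2}$ ($D = \frac{\sqrt{6 - 8}}{2} = \frac{\sqrt{-2}}{2} = \frac{i \sqrt{2}}{2} \approx 0.70711 i$)
$o{\left(A,B \right)} = \left(1 + A\right) \left(-5 + A\right)$
$u{\left(l,S \right)} = -5 + S + l$ ($u{\left(l,S \right)} = \left(l + S\right) - \left(21 - 16\right) = \left(S + l\right) - 5 = -5 + S + l$)
$u{\left(1,D \right)} - \left(\left(-58 - 0\right) - -27\right) = \left(-5 + \frac{i \sqrt{2}}{2} + 1\right) - \left(\left(-58 - 0\right) - -27\right) = \left(-4 + \frac{i \sqrt{2}}{2}\right) - \left(\left(-58 + 0\right) + 27\right) = \left(-4 + \frac{i \sqrt{2}}{2}\right) - \left(-58 + 27\right) = \left(-4 + \frac{i \sqrt{2}}{2}\right) - -31 = \left(-4 + \frac{i \sqrt{2}}{2}\right) + 31 = 27 + \frac{i \sqrt{2}}{2}$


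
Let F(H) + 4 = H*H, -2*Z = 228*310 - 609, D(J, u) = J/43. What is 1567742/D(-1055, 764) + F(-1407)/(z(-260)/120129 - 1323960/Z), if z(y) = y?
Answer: -257465997341669453/22371188013140 ≈ -11509.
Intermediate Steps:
D(J, u) = J/43 (D(J, u) = J*(1/43) = J/43)
Z = -70071/2 (Z = -(228*310 - 609)/2 = -(70680 - 609)/2 = -1/2*70071 = -70071/2 ≈ -35036.)
F(H) = -4 + H**2 (F(H) = -4 + H*H = -4 + H**2)
1567742/D(-1055, 764) + F(-1407)/(z(-260)/120129 - 1323960/Z) = 1567742/(((1/43)*(-1055))) + (-4 + (-1407)**2)/(-260/120129 - 1323960/(-70071/2)) = 1567742/(-1055/43) + (-4 + 1979649)/(-260*1/120129 - 1323960*(-2/70071)) = 1567742*(-43/1055) + 1979645/(-260/120129 + 882640/23357) = -67412906/1055 + 1979645/(106024587740/2805853053) = -67412906/1055 + 1979645*(2805853053/106024587740) = -67412906/1055 + 1110918593421237/21204917548 = -257465997341669453/22371188013140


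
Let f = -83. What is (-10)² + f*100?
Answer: -8200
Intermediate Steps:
(-10)² + f*100 = (-10)² - 83*100 = 100 - 8300 = -8200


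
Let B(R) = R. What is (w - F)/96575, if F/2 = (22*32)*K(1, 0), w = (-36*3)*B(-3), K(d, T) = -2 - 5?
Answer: 2036/19315 ≈ 0.10541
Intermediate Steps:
K(d, T) = -7
w = 324 (w = -36*3*(-3) = -108*(-3) = 324)
F = -9856 (F = 2*((22*32)*(-7)) = 2*(704*(-7)) = 2*(-4928) = -9856)
(w - F)/96575 = (324 - 1*(-9856))/96575 = (324 + 9856)*(1/96575) = 10180*(1/96575) = 2036/19315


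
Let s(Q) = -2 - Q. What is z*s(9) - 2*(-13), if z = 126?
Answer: -1360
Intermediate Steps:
z*s(9) - 2*(-13) = 126*(-2 - 1*9) - 2*(-13) = 126*(-2 - 9) + 26 = 126*(-11) + 26 = -1386 + 26 = -1360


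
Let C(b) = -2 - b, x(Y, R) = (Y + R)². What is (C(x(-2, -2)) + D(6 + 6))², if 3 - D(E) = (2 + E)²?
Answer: 44521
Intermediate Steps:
x(Y, R) = (R + Y)²
D(E) = 3 - (2 + E)²
(C(x(-2, -2)) + D(6 + 6))² = ((-2 - (-2 - 2)²) + (3 - (2 + (6 + 6))²))² = ((-2 - 1*(-4)²) + (3 - (2 + 12)²))² = ((-2 - 1*16) + (3 - 1*14²))² = ((-2 - 16) + (3 - 1*196))² = (-18 + (3 - 196))² = (-18 - 193)² = (-211)² = 44521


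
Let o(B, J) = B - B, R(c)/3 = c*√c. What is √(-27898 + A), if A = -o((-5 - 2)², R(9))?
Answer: I*√27898 ≈ 167.03*I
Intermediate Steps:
R(c) = 3*c^(3/2) (R(c) = 3*(c*√c) = 3*c^(3/2))
o(B, J) = 0
A = 0 (A = -1*0 = 0)
√(-27898 + A) = √(-27898 + 0) = √(-27898) = I*√27898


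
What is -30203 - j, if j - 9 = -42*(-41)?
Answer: -31934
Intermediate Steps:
j = 1731 (j = 9 - 42*(-41) = 9 + 1722 = 1731)
-30203 - j = -30203 - 1*1731 = -30203 - 1731 = -31934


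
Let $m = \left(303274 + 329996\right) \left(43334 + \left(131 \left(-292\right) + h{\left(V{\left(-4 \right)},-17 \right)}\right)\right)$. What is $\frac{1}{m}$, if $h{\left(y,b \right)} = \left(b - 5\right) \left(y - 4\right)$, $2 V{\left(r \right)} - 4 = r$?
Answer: $\frac{1}{3274005900} \approx 3.0544 \cdot 10^{-10}$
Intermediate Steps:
$V{\left(r \right)} = 2 + \frac{r}{2}$
$h{\left(y,b \right)} = \left(-5 + b\right) \left(-4 + y\right)$
$m = 3274005900$ ($m = \left(303274 + 329996\right) \left(43334 - \left(38164 + 22 \left(2 + \frac{1}{2} \left(-4\right)\right)\right)\right) = 633270 \left(43334 - \left(38164 + 22 \left(2 - 2\right)\right)\right) = 633270 \left(43334 + \left(-38252 + \left(20 - 0 + 68 - 0\right)\right)\right) = 633270 \left(43334 + \left(-38252 + \left(20 + 0 + 68 + 0\right)\right)\right) = 633270 \left(43334 + \left(-38252 + 88\right)\right) = 633270 \left(43334 - 38164\right) = 633270 \cdot 5170 = 3274005900$)
$\frac{1}{m} = \frac{1}{3274005900}$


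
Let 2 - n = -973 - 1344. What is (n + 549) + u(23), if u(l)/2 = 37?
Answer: 2942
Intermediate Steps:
u(l) = 74 (u(l) = 2*37 = 74)
n = 2319 (n = 2 - (-973 - 1344) = 2 - 1*(-2317) = 2 + 2317 = 2319)
(n + 549) + u(23) = (2319 + 549) + 74 = 2868 + 74 = 2942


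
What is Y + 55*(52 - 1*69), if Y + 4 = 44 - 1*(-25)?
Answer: -870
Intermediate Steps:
Y = 65 (Y = -4 + (44 - 1*(-25)) = -4 + (44 + 25) = -4 + 69 = 65)
Y + 55*(52 - 1*69) = 65 + 55*(52 - 1*69) = 65 + 55*(52 - 69) = 65 + 55*(-17) = 65 - 935 = -870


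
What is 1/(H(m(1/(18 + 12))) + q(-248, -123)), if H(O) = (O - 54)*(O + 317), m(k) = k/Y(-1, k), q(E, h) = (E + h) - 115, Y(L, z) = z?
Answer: -1/17340 ≈ -5.7670e-5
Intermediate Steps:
q(E, h) = -115 + E + h
m(k) = 1 (m(k) = k/k = 1)
H(O) = (-54 + O)*(317 + O)
1/(H(m(1/(18 + 12))) + q(-248, -123)) = 1/((-17118 + 1² + 263*1) + (-115 - 248 - 123)) = 1/((-17118 + 1 + 263) - 486) = 1/(-16854 - 486) = 1/(-17340) = -1/17340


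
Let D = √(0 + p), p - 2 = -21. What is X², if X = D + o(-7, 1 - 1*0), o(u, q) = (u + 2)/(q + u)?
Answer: -659/36 + 5*I*√19/3 ≈ -18.306 + 7.2648*I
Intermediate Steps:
p = -19 (p = 2 - 21 = -19)
o(u, q) = (2 + u)/(q + u)
D = I*√19 (D = √(0 - 19) = √(-19) = I*√19 ≈ 4.3589*I)
X = ⅚ + I*√19 (X = I*√19 + (2 - 7)/((1 - 1*0) - 7) = I*√19 - 5/((1 + 0) - 7) = I*√19 - 5/(1 - 7) = I*√19 - 5/(-6) = I*√19 - ⅙*(-5) = I*√19 + ⅚ = ⅚ + I*√19 ≈ 0.83333 + 4.3589*I)
X² = (⅚ + I*√19)²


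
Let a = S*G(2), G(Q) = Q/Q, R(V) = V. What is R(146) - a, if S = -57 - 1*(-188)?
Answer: 15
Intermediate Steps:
S = 131 (S = -57 + 188 = 131)
G(Q) = 1
a = 131 (a = 131*1 = 131)
R(146) - a = 146 - 1*131 = 146 - 131 = 15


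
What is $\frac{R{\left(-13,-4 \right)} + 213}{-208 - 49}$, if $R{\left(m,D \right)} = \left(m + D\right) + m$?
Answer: $- \frac{183}{257} \approx -0.71206$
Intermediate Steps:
$R{\left(m,D \right)} = D + 2 m$ ($R{\left(m,D \right)} = \left(D + m\right) + m = D + 2 m$)
$\frac{R{\left(-13,-4 \right)} + 213}{-208 - 49} = \frac{\left(-4 + 2 \left(-13\right)\right) + 213}{-208 - 49} = \frac{\left(-4 - 26\right) + 213}{-257} = \left(-30 + 213\right) \left(- \frac{1}{257}\right) = 183 \left(- \frac{1}{257}\right) = - \frac{183}{257}$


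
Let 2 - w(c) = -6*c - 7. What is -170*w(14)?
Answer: -15810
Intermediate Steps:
w(c) = 9 + 6*c (w(c) = 2 - (-6*c - 7) = 2 - (-7 - 6*c) = 2 + (7 + 6*c) = 9 + 6*c)
-170*w(14) = -170*(9 + 6*14) = -170*(9 + 84) = -170*93 = -15810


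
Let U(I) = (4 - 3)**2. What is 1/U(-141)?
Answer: 1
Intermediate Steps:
U(I) = 1 (U(I) = 1**2 = 1)
1/U(-141) = 1/1 = 1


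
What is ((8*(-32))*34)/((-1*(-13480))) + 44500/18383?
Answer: 54981796/30975355 ≈ 1.7750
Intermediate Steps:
((8*(-32))*34)/((-1*(-13480))) + 44500/18383 = -256*34/13480 + 44500*(1/18383) = -8704*1/13480 + 44500/18383 = -1088/1685 + 44500/18383 = 54981796/30975355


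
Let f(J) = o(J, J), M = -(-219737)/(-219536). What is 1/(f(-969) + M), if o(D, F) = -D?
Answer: 219536/212510647 ≈ 0.0010331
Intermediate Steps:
M = -219737/219536 (M = -(-219737)*(-1)/219536 = -1*219737/219536 = -219737/219536 ≈ -1.0009)
f(J) = -J
1/(f(-969) + M) = 1/(-1*(-969) - 219737/219536) = 1/(969 - 219737/219536) = 1/(212510647/219536) = 219536/212510647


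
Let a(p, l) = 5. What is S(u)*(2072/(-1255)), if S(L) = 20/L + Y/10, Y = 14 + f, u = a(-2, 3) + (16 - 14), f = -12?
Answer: -31672/6275 ≈ -5.0473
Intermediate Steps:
u = 7 (u = 5 + (16 - 14) = 5 + 2 = 7)
Y = 2 (Y = 14 - 12 = 2)
S(L) = ⅕ + 20/L (S(L) = 20/L + 2/10 = 20/L + 2*(⅒) = 20/L + ⅕ = ⅕ + 20/L)
S(u)*(2072/(-1255)) = ((⅕)*(100 + 7)/7)*(2072/(-1255)) = ((⅕)*(⅐)*107)*(2072*(-1/1255)) = (107/35)*(-2072/1255) = -31672/6275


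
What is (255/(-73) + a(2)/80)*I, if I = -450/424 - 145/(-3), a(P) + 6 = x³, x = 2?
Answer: -60893651/371424 ≈ -163.95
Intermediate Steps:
a(P) = 2 (a(P) = -6 + 2³ = -6 + 8 = 2)
I = 30065/636 (I = -450*1/424 - 145*(-⅓) = -225/212 + 145/3 = 30065/636 ≈ 47.272)
(255/(-73) + a(2)/80)*I = (255/(-73) + 2/80)*(30065/636) = (255*(-1/73) + 2*(1/80))*(30065/636) = (-255/73 + 1/40)*(30065/636) = -10127/2920*30065/636 = -60893651/371424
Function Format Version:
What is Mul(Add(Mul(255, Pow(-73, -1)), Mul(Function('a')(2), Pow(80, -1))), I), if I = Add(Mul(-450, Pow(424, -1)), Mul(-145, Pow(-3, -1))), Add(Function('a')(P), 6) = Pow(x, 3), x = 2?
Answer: Rational(-60893651, 371424) ≈ -163.95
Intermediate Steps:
Function('a')(P) = 2 (Function('a')(P) = Add(-6, Pow(2, 3)) = Add(-6, 8) = 2)
I = Rational(30065, 636) (I = Add(Mul(-450, Rational(1, 424)), Mul(-145, Rational(-1, 3))) = Add(Rational(-225, 212), Rational(145, 3)) = Rational(30065, 636) ≈ 47.272)
Mul(Add(Mul(255, Pow(-73, -1)), Mul(Function('a')(2), Pow(80, -1))), I) = Mul(Add(Mul(255, Pow(-73, -1)), Mul(2, Pow(80, -1))), Rational(30065, 636)) = Mul(Add(Mul(255, Rational(-1, 73)), Mul(2, Rational(1, 80))), Rational(30065, 636)) = Mul(Add(Rational(-255, 73), Rational(1, 40)), Rational(30065, 636)) = Mul(Rational(-10127, 2920), Rational(30065, 636)) = Rational(-60893651, 371424)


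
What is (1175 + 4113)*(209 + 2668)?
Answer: 15213576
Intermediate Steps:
(1175 + 4113)*(209 + 2668) = 5288*2877 = 15213576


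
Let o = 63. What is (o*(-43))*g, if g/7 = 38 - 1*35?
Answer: -56889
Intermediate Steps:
g = 21 (g = 7*(38 - 1*35) = 7*(38 - 35) = 7*3 = 21)
(o*(-43))*g = (63*(-43))*21 = -2709*21 = -56889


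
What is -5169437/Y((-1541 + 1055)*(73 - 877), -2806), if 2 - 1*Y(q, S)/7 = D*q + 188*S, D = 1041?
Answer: 56807/31248998 ≈ 0.0018179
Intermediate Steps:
Y(q, S) = 14 - 7287*q - 1316*S (Y(q, S) = 14 - 7*(1041*q + 188*S) = 14 - 7*(188*S + 1041*q) = 14 + (-7287*q - 1316*S) = 14 - 7287*q - 1316*S)
-5169437/Y((-1541 + 1055)*(73 - 877), -2806) = -5169437/(14 - 7287*(-1541 + 1055)*(73 - 877) - 1316*(-2806)) = -5169437/(14 - (-3541482)*(-804) + 3692696) = -5169437/(14 - 7287*390744 + 3692696) = -5169437/(14 - 2847351528 + 3692696) = -5169437/(-2843658818) = -5169437*(-1/2843658818) = 56807/31248998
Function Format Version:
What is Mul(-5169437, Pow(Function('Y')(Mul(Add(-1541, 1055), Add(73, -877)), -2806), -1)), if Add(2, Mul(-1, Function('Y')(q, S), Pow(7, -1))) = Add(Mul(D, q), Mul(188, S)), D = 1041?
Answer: Rational(56807, 31248998) ≈ 0.0018179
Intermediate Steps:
Function('Y')(q, S) = Add(14, Mul(-7287, q), Mul(-1316, S)) (Function('Y')(q, S) = Add(14, Mul(-7, Add(Mul(1041, q), Mul(188, S)))) = Add(14, Mul(-7, Add(Mul(188, S), Mul(1041, q)))) = Add(14, Add(Mul(-7287, q), Mul(-1316, S))) = Add(14, Mul(-7287, q), Mul(-1316, S)))
Mul(-5169437, Pow(Function('Y')(Mul(Add(-1541, 1055), Add(73, -877)), -2806), -1)) = Mul(-5169437, Pow(Add(14, Mul(-7287, Mul(Add(-1541, 1055), Add(73, -877))), Mul(-1316, -2806)), -1)) = Mul(-5169437, Pow(Add(14, Mul(-7287, Mul(-486, -804)), 3692696), -1)) = Mul(-5169437, Pow(Add(14, Mul(-7287, 390744), 3692696), -1)) = Mul(-5169437, Pow(Add(14, -2847351528, 3692696), -1)) = Mul(-5169437, Pow(-2843658818, -1)) = Mul(-5169437, Rational(-1, 2843658818)) = Rational(56807, 31248998)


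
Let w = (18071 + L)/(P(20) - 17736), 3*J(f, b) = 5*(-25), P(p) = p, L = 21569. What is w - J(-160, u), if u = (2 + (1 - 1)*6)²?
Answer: 523895/13287 ≈ 39.429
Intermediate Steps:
u = 4 (u = (2 + 0*6)² = (2 + 0)² = 2² = 4)
J(f, b) = -125/3 (J(f, b) = (5*(-25))/3 = (⅓)*(-125) = -125/3)
w = -9910/4429 (w = (18071 + 21569)/(20 - 17736) = 39640/(-17716) = 39640*(-1/17716) = -9910/4429 ≈ -2.2375)
w - J(-160, u) = -9910/4429 - 1*(-125/3) = -9910/4429 + 125/3 = 523895/13287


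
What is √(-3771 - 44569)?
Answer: 2*I*√12085 ≈ 219.86*I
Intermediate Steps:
√(-3771 - 44569) = √(-48340) = 2*I*√12085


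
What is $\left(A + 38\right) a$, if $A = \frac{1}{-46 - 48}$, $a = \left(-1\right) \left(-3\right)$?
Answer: $\frac{10713}{94} \approx 113.97$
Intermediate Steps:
$a = 3$
$A = - \frac{1}{94}$ ($A = \frac{1}{-94} = - \frac{1}{94} \approx -0.010638$)
$\left(A + 38\right) a = \left(- \frac{1}{94} + 38\right) 3 = \frac{3571}{94} \cdot 3 = \frac{10713}{94}$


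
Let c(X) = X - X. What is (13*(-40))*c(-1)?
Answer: 0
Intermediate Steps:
c(X) = 0
(13*(-40))*c(-1) = (13*(-40))*0 = -520*0 = 0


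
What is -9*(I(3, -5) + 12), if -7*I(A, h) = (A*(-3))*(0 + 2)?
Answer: -918/7 ≈ -131.14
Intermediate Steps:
I(A, h) = 6*A/7 (I(A, h) = -A*(-3)*(0 + 2)/7 = -(-3*A)*2/7 = -(-6)*A/7 = 6*A/7)
-9*(I(3, -5) + 12) = -9*((6/7)*3 + 12) = -9*(18/7 + 12) = -9*102/7 = -918/7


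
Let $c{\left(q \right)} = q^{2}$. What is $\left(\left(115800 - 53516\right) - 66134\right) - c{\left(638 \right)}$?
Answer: $-410894$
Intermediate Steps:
$\left(\left(115800 - 53516\right) - 66134\right) - c{\left(638 \right)} = \left(\left(115800 - 53516\right) - 66134\right) - 638^{2} = \left(62284 - 66134\right) - 407044 = -3850 - 407044 = -410894$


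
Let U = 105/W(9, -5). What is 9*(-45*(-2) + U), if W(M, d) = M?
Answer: 915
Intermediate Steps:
U = 35/3 (U = 105/9 = 105*(⅑) = 35/3 ≈ 11.667)
9*(-45*(-2) + U) = 9*(-45*(-2) + 35/3) = 9*(90 + 35/3) = 9*(305/3) = 915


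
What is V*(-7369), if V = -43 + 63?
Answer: -147380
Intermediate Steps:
V = 20
V*(-7369) = 20*(-7369) = -147380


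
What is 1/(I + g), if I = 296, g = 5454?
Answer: 1/5750 ≈ 0.00017391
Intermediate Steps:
1/(I + g) = 1/(296 + 5454) = 1/5750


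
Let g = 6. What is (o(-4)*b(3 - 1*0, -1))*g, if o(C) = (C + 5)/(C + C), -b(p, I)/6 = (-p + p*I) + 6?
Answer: 0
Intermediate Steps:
b(p, I) = -36 + 6*p - 6*I*p (b(p, I) = -6*((-p + p*I) + 6) = -6*((-p + I*p) + 6) = -6*(6 - p + I*p) = -36 + 6*p - 6*I*p)
o(C) = (5 + C)/(2*C) (o(C) = (5 + C)/((2*C)) = (5 + C)*(1/(2*C)) = (5 + C)/(2*C))
(o(-4)*b(3 - 1*0, -1))*g = (((1/2)*(5 - 4)/(-4))*(-36 + 6*(3 - 1*0) - 6*(-1)*(3 - 1*0)))*6 = (((1/2)*(-1/4)*1)*(-36 + 6*(3 + 0) - 6*(-1)*(3 + 0)))*6 = -(-36 + 6*3 - 6*(-1)*3)/8*6 = -(-36 + 18 + 18)/8*6 = -1/8*0*6 = 0*6 = 0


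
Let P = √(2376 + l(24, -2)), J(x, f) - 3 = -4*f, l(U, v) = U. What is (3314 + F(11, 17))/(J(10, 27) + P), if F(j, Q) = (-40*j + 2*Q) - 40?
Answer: -20076/575 - 3824*√6/575 ≈ -51.205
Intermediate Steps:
J(x, f) = 3 - 4*f
P = 20*√6 (P = √(2376 + 24) = √2400 = 20*√6 ≈ 48.990)
F(j, Q) = -40 - 40*j + 2*Q
(3314 + F(11, 17))/(J(10, 27) + P) = (3314 + (-40 - 40*11 + 2*17))/((3 - 4*27) + 20*√6) = (3314 + (-40 - 440 + 34))/((3 - 108) + 20*√6) = (3314 - 446)/(-105 + 20*√6) = 2868/(-105 + 20*√6)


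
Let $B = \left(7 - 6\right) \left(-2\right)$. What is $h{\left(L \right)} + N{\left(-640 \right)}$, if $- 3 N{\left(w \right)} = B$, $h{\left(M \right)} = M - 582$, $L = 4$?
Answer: $- \frac{1732}{3} \approx -577.33$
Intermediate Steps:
$h{\left(M \right)} = -582 + M$
$B = -2$ ($B = 1 \left(-2\right) = -2$)
$N{\left(w \right)} = \frac{2}{3}$ ($N{\left(w \right)} = \left(- \frac{1}{3}\right) \left(-2\right) = \frac{2}{3}$)
$h{\left(L \right)} + N{\left(-640 \right)} = \left(-582 + 4\right) + \frac{2}{3} = -578 + \frac{2}{3} = - \frac{1732}{3}$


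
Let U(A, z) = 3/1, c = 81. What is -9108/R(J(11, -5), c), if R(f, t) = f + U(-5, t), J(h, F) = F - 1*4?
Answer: 1518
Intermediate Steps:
J(h, F) = -4 + F (J(h, F) = F - 4 = -4 + F)
U(A, z) = 3 (U(A, z) = 3*1 = 3)
R(f, t) = 3 + f (R(f, t) = f + 3 = 3 + f)
-9108/R(J(11, -5), c) = -9108/(3 + (-4 - 5)) = -9108/(3 - 9) = -9108/(-6) = -9108*(-⅙) = 1518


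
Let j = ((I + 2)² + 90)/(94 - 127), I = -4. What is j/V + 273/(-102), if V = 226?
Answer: -340937/126786 ≈ -2.6891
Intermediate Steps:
j = -94/33 (j = ((-4 + 2)² + 90)/(94 - 127) = ((-2)² + 90)/(-33) = (4 + 90)*(-1/33) = 94*(-1/33) = -94/33 ≈ -2.8485)
j/V + 273/(-102) = -94/33/226 + 273/(-102) = -94/33*1/226 + 273*(-1/102) = -47/3729 - 91/34 = -340937/126786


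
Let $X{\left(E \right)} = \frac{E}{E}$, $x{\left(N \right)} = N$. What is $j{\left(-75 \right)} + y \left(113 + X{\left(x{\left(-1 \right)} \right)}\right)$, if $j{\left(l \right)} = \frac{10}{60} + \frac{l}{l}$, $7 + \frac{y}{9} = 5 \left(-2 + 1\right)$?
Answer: $- \frac{73865}{6} \approx -12311.0$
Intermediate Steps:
$y = -108$ ($y = -63 + 9 \cdot 5 \left(-2 + 1\right) = -63 + 9 \cdot 5 \left(-1\right) = -63 + 9 \left(-5\right) = -63 - 45 = -108$)
$j{\left(l \right)} = \frac{7}{6}$ ($j{\left(l \right)} = 10 \cdot \frac{1}{60} + 1 = \frac{1}{6} + 1 = \frac{7}{6}$)
$X{\left(E \right)} = 1$
$j{\left(-75 \right)} + y \left(113 + X{\left(x{\left(-1 \right)} \right)}\right) = \frac{7}{6} - 108 \left(113 + 1\right) = \frac{7}{6} - 12312 = - \frac{73865}{6}$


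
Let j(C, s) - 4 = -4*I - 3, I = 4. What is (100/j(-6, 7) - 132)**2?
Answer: 173056/9 ≈ 19228.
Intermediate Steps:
j(C, s) = -15 (j(C, s) = 4 + (-4*4 - 3) = 4 + (-16 - 3) = 4 - 19 = -15)
(100/j(-6, 7) - 132)**2 = (100/(-15) - 132)**2 = (100*(-1/15) - 132)**2 = (-20/3 - 132)**2 = (-416/3)**2 = 173056/9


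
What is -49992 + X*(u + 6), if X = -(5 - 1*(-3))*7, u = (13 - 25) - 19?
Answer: -48592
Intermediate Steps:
u = -31 (u = -12 - 19 = -31)
X = -56 (X = -(5 + 3)*7 = -1*8*7 = -8*7 = -56)
-49992 + X*(u + 6) = -49992 - 56*(-31 + 6) = -49992 - 56*(-25) = -49992 + 1400 = -48592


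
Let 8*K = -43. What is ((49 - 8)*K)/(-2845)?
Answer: 1763/22760 ≈ 0.077460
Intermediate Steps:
K = -43/8 (K = (⅛)*(-43) = -43/8 ≈ -5.3750)
((49 - 8)*K)/(-2845) = ((49 - 8)*(-43/8))/(-2845) = (41*(-43/8))*(-1/2845) = -1763/8*(-1/2845) = 1763/22760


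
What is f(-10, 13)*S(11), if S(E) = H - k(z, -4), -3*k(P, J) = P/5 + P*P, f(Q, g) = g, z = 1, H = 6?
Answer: 416/5 ≈ 83.200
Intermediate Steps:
k(P, J) = -P**2/3 - P/15 (k(P, J) = -(P/5 + P*P)/3 = -(P*(1/5) + P**2)/3 = -(P/5 + P**2)/3 = -(P**2 + P/5)/3 = -P**2/3 - P/15)
S(E) = 32/5 (S(E) = 6 - (-1)*(1 + 5*1)/15 = 6 - (-1)*(1 + 5)/15 = 6 - (-1)*6/15 = 6 - 1*(-2/5) = 6 + 2/5 = 32/5)
f(-10, 13)*S(11) = 13*(32/5) = 416/5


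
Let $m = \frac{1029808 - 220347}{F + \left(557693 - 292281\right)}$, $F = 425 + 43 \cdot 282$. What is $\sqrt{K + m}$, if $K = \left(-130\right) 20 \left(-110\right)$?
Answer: $\frac{\sqrt{22097565799741943}}{277963} \approx 534.79$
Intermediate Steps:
$F = 12551$ ($F = 425 + 12126 = 12551$)
$K = 286000$ ($K = \left(-2600\right) \left(-110\right) = 286000$)
$m = \frac{809461}{277963}$ ($m = \frac{1029808 - 220347}{12551 + \left(557693 - 292281\right)} = \frac{809461}{12551 + 265412} = \frac{809461}{277963} \approx 2.9121$)
$\sqrt{K + m} = \sqrt{286000 + \frac{809461}{277963}} = \sqrt{\frac{79498227461}{277963}} = \frac{\sqrt{22097565799741943}}{277963}$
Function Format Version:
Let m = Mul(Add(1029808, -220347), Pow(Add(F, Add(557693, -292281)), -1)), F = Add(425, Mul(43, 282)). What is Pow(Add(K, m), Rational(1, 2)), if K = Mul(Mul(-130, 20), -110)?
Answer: Mul(Rational(1, 277963), Pow(22097565799741943, Rational(1, 2))) ≈ 534.79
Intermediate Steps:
F = 12551 (F = Add(425, 12126) = 12551)
K = 286000 (K = Mul(-2600, -110) = 286000)
m = Rational(809461, 277963) (m = Mul(Add(1029808, -220347), Pow(Add(12551, Add(557693, -292281)), -1)) = Mul(809461, Pow(Add(12551, 265412), -1)) = Mul(809461, Pow(277963, -1)) = Mul(809461, Rational(1, 277963)) = Rational(809461, 277963) ≈ 2.9121)
Pow(Add(K, m), Rational(1, 2)) = Pow(Add(286000, Rational(809461, 277963)), Rational(1, 2)) = Pow(Rational(79498227461, 277963), Rational(1, 2)) = Mul(Rational(1, 277963), Pow(22097565799741943, Rational(1, 2)))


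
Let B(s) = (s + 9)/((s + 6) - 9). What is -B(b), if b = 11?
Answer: -5/2 ≈ -2.5000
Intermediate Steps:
B(s) = (9 + s)/(-3 + s) (B(s) = (9 + s)/((6 + s) - 9) = (9 + s)/(-3 + s))
-B(b) = -(9 + 11)/(-3 + 11) = -20/8 = -1*5/2 = -5/2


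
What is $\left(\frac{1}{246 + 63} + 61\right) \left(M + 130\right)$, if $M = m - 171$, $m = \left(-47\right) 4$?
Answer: $- \frac{4316650}{309} \approx -13970.0$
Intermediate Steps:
$m = -188$
$M = -359$ ($M = -188 - 171 = -359$)
$\left(\frac{1}{246 + 63} + 61\right) \left(M + 130\right) = \left(\frac{1}{246 + 63} + 61\right) \left(-359 + 130\right) = \left(\frac{1}{309} + 61\right) \left(-229\right) = \frac{18850}{309} \left(-229\right) = - \frac{4316650}{309}$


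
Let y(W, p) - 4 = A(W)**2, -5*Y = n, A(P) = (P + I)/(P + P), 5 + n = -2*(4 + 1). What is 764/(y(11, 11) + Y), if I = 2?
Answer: 369776/3557 ≈ 103.96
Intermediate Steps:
n = -15 (n = -5 - 2*(4 + 1) = -5 - 2*5 = -5 - 10 = -15)
A(P) = (2 + P)/(2*P) (A(P) = (P + 2)/(P + P) = (2 + P)/((2*P)) = (2 + P)*(1/(2*P)) = (2 + P)/(2*P))
Y = 3 (Y = -1/5*(-15) = 3)
y(W, p) = 4 + (2 + W)**2/(4*W**2) (y(W, p) = 4 + ((2 + W)/(2*W))**2 = 4 + (2 + W)**2/(4*W**2))
764/(y(11, 11) + Y) = 764/((4 + (1/4)*(2 + 11)**2/11**2) + 3) = 764/((4 + (1/4)*(1/121)*13**2) + 3) = 764/((4 + (1/4)*(1/121)*169) + 3) = 764/((4 + 169/484) + 3) = 764/(2105/484 + 3) = 764/(3557/484) = (484/3557)*764 = 369776/3557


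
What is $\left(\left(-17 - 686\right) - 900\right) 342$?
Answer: $-548226$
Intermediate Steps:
$\left(\left(-17 - 686\right) - 900\right) 342 = \left(-703 - 900\right) 342 = \left(-1603\right) 342 = -548226$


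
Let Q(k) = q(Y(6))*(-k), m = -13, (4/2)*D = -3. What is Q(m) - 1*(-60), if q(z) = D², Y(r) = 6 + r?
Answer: 357/4 ≈ 89.250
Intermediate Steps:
D = -3/2 (D = (½)*(-3) = -3/2 ≈ -1.5000)
q(z) = 9/4 (q(z) = (-3/2)² = 9/4)
Q(k) = -9*k/4 (Q(k) = 9*(-k)/4 = -9*k/4)
Q(m) - 1*(-60) = -9/4*(-13) - 1*(-60) = 117/4 + 60 = 357/4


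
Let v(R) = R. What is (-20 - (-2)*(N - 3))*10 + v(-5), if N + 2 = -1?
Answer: -325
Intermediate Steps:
N = -3 (N = -2 - 1 = -3)
(-20 - (-2)*(N - 3))*10 + v(-5) = (-20 - (-2)*(-3 - 3))*10 - 5 = (-20 - (-2)*(-6))*10 - 5 = (-20 - 1*12)*10 - 5 = (-20 - 12)*10 - 5 = -32*10 - 5 = -320 - 5 = -325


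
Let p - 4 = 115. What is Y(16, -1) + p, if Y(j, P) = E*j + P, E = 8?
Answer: 246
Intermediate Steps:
Y(j, P) = P + 8*j (Y(j, P) = 8*j + P = P + 8*j)
p = 119 (p = 4 + 115 = 119)
Y(16, -1) + p = (-1 + 8*16) + 119 = (-1 + 128) + 119 = 127 + 119 = 246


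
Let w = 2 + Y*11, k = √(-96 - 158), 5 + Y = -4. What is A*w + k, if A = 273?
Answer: -26481 + I*√254 ≈ -26481.0 + 15.937*I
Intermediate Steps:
Y = -9 (Y = -5 - 4 = -9)
k = I*√254 (k = √(-254) = I*√254 ≈ 15.937*I)
w = -97 (w = 2 - 9*11 = 2 - 99 = -97)
A*w + k = 273*(-97) + I*√254 = -26481 + I*√254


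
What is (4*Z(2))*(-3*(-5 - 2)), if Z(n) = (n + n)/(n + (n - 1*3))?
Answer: 336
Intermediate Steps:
Z(n) = 2*n/(-3 + 2*n) (Z(n) = (2*n)/(n + (n - 3)) = (2*n)/(n + (-3 + n)) = (2*n)/(-3 + 2*n) = 2*n/(-3 + 2*n))
(4*Z(2))*(-3*(-5 - 2)) = (4*(2*2/(-3 + 2*2)))*(-3*(-5 - 2)) = (4*(2*2/(-3 + 4)))*(-3*(-7)) = (4*(2*2/1))*21 = (4*(2*2*1))*21 = (4*4)*21 = 16*21 = 336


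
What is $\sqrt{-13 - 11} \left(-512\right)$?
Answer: $- 1024 i \sqrt{6} \approx - 2508.3 i$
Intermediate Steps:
$\sqrt{-13 - 11} \left(-512\right) = \sqrt{-24} \left(-512\right) = 2 i \sqrt{6} \left(-512\right) = - 1024 i \sqrt{6}$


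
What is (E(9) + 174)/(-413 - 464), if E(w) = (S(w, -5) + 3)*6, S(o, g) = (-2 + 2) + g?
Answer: -162/877 ≈ -0.18472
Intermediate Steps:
S(o, g) = g (S(o, g) = 0 + g = g)
E(w) = -12 (E(w) = (-5 + 3)*6 = -2*6 = -12)
(E(9) + 174)/(-413 - 464) = (-12 + 174)/(-413 - 464) = 162/(-877) = 162*(-1/877) = -162/877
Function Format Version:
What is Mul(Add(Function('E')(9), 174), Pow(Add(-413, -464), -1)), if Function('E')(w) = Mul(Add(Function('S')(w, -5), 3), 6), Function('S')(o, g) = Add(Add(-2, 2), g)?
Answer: Rational(-162, 877) ≈ -0.18472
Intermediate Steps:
Function('S')(o, g) = g (Function('S')(o, g) = Add(0, g) = g)
Function('E')(w) = -12 (Function('E')(w) = Mul(Add(-5, 3), 6) = Mul(-2, 6) = -12)
Mul(Add(Function('E')(9), 174), Pow(Add(-413, -464), -1)) = Mul(Add(-12, 174), Pow(Add(-413, -464), -1)) = Mul(162, Pow(-877, -1)) = Mul(162, Rational(-1, 877)) = Rational(-162, 877)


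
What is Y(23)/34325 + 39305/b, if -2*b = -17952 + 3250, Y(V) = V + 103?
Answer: 1350070351/252323075 ≈ 5.3506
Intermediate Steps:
Y(V) = 103 + V
b = 7351 (b = -(-17952 + 3250)/2 = -½*(-14702) = 7351)
Y(23)/34325 + 39305/b = (103 + 23)/34325 + 39305/7351 = 126*(1/34325) + 39305*(1/7351) = 126/34325 + 39305/7351 = 1350070351/252323075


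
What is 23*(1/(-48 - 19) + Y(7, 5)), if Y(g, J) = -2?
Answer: -3105/67 ≈ -46.343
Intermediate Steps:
23*(1/(-48 - 19) + Y(7, 5)) = 23*(1/(-48 - 19) - 2) = 23*(1/(-67) - 2) = 23*(-1/67 - 2) = 23*(-135/67) = -3105/67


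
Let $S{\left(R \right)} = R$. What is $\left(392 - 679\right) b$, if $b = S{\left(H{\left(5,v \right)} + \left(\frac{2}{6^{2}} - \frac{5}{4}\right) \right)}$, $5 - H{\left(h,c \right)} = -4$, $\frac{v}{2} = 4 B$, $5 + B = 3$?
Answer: $- \frac{80647}{36} \approx -2240.2$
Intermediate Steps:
$B = -2$ ($B = -5 + 3 = -2$)
$v = -16$ ($v = 2 \cdot 4 \left(-2\right) = 2 \left(-8\right) = -16$)
$H{\left(h,c \right)} = 9$ ($H{\left(h,c \right)} = 5 - -4 = 5 + 4 = 9$)
$b = \frac{281}{36}$ ($b = 9 + \left(\frac{2}{6^{2}} - \frac{5}{4}\right) = 9 + \left(\frac{2}{36} - \frac{5}{4}\right) = 9 + \left(2 \cdot \frac{1}{36} - \frac{5}{4}\right) = 9 + \left(\frac{1}{18} - \frac{5}{4}\right) = 9 - \frac{43}{36} = \frac{281}{36} \approx 7.8056$)
$\left(392 - 679\right) b = \left(392 - 679\right) \frac{281}{36} = \left(-287\right) \frac{281}{36} = - \frac{80647}{36}$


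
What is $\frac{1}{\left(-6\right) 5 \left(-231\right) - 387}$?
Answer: $\frac{1}{6543} \approx 0.00015284$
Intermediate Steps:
$\frac{1}{\left(-6\right) 5 \left(-231\right) - 387} = \frac{1}{\left(-30\right) \left(-231\right) - 387} = \frac{1}{6930 - 387} = \frac{1}{6543}$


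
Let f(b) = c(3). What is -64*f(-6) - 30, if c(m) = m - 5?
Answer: 98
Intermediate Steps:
c(m) = -5 + m
f(b) = -2 (f(b) = -5 + 3 = -2)
-64*f(-6) - 30 = -64*(-2) - 30 = 128 - 30 = 98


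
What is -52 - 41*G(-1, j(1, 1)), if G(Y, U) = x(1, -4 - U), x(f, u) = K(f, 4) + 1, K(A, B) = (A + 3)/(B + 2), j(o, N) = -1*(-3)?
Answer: -361/3 ≈ -120.33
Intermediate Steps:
j(o, N) = 3
K(A, B) = (3 + A)/(2 + B)
x(f, u) = 3/2 + f/6 (x(f, u) = (3 + f)/(2 + 4) + 1 = (3 + f)/6 + 1 = (1/2 + f/6) + 1 = 3/2 + f/6)
G(Y, U) = 5/3 (G(Y, U) = 3/2 + (1/6)*1 = 3/2 + 1/6 = 5/3)
-52 - 41*G(-1, j(1, 1)) = -52 - 41*5/3 = -52 - 205/3 = -361/3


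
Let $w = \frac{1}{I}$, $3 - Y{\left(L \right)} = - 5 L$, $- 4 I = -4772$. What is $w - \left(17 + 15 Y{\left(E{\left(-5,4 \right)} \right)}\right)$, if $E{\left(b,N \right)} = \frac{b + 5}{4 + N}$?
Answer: $- \frac{73965}{1193} \approx -61.999$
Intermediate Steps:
$I = 1193$ ($I = \left(- \frac{1}{4}\right) \left(-4772\right) = 1193$)
$E{\left(b,N \right)} = \frac{5 + b}{4 + N}$
$Y{\left(L \right)} = 3 + 5 L$ ($Y{\left(L \right)} = 3 - - 5 L = 3 + 5 L$)
$w = \frac{1}{1193} \approx 0.00083822$
$w - \left(17 + 15 Y{\left(E{\left(-5,4 \right)} \right)}\right) = \frac{1}{1193} - \left(17 + 15 \left(3 + 5 \frac{5 - 5}{4 + 4}\right)\right) = \frac{1}{1193} - \left(17 + 15 \left(3 + 5 \cdot \frac{1}{8} \cdot 0\right)\right) = \frac{1}{1193} - \left(17 + 15 \left(3 + 5 \cdot 0\right)\right) = \frac{1}{1193} - \left(17 + 15 \left(3 + 0\right)\right) = \frac{1}{1193} - 62 = - \frac{73965}{1193}$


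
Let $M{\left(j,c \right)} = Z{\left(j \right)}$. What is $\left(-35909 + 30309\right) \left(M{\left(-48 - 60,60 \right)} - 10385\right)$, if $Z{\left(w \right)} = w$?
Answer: $58760800$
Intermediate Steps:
$M{\left(j,c \right)} = j$
$\left(-35909 + 30309\right) \left(M{\left(-48 - 60,60 \right)} - 10385\right) = \left(-35909 + 30309\right) \left(\left(-48 - 60\right) - 10385\right) = - 5600 \left(\left(-48 - 60\right) - 10385\right) = - 5600 \left(-108 - 10385\right) = \left(-5600\right) \left(-10493\right) = 58760800$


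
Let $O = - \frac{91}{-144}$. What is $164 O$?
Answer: $\frac{3731}{36} \approx 103.64$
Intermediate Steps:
$O = \frac{91}{144}$ ($O = \left(-91\right) \left(- \frac{1}{144}\right) = \frac{91}{144} \approx 0.63194$)
$164 O = 164 \cdot \frac{91}{144} = \frac{3731}{36}$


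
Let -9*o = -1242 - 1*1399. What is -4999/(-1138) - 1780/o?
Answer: -5028401/3005458 ≈ -1.6731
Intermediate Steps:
o = 2641/9 (o = -(-1242 - 1*1399)/9 = -(-1242 - 1399)/9 = -1/9*(-2641) = 2641/9 ≈ 293.44)
-4999/(-1138) - 1780/o = -4999/(-1138) - 1780/2641/9 = -4999*(-1/1138) - 1780*9/2641 = 4999/1138 - 16020/2641 = -5028401/3005458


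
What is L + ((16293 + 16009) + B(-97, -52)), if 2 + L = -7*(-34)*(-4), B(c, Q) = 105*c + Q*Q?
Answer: 23867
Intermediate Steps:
B(c, Q) = Q**2 + 105*c (B(c, Q) = 105*c + Q**2 = Q**2 + 105*c)
L = -954 (L = -2 - 7*(-34)*(-4) = -2 + 238*(-4) = -2 - 952 = -954)
L + ((16293 + 16009) + B(-97, -52)) = -954 + ((16293 + 16009) + ((-52)**2 + 105*(-97))) = -954 + (32302 + (2704 - 10185)) = -954 + (32302 - 7481) = -954 + 24821 = 23867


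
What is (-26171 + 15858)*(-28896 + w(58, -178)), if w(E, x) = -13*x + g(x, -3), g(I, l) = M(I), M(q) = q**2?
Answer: -52616926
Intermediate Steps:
g(I, l) = I**2
w(E, x) = x**2 - 13*x (w(E, x) = -13*x + x**2 = x**2 - 13*x)
(-26171 + 15858)*(-28896 + w(58, -178)) = (-26171 + 15858)*(-28896 - 178*(-13 - 178)) = -10313*(-28896 - 178*(-191)) = -10313*(-28896 + 33998) = -10313*5102 = -52616926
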